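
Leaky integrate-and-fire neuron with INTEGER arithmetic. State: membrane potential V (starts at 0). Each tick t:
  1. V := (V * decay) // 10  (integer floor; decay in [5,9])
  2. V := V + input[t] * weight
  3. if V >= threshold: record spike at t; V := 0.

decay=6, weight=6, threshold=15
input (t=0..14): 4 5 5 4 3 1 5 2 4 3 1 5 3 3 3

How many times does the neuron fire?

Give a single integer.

Answer: 12

Derivation:
t=0: input=4 -> V=0 FIRE
t=1: input=5 -> V=0 FIRE
t=2: input=5 -> V=0 FIRE
t=3: input=4 -> V=0 FIRE
t=4: input=3 -> V=0 FIRE
t=5: input=1 -> V=6
t=6: input=5 -> V=0 FIRE
t=7: input=2 -> V=12
t=8: input=4 -> V=0 FIRE
t=9: input=3 -> V=0 FIRE
t=10: input=1 -> V=6
t=11: input=5 -> V=0 FIRE
t=12: input=3 -> V=0 FIRE
t=13: input=3 -> V=0 FIRE
t=14: input=3 -> V=0 FIRE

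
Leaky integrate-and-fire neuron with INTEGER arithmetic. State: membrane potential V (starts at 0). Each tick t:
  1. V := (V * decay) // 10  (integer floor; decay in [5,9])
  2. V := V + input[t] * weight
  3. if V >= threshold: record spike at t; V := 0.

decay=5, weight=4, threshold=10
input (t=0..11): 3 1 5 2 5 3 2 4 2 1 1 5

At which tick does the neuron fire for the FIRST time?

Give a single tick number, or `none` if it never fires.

t=0: input=3 -> V=0 FIRE
t=1: input=1 -> V=4
t=2: input=5 -> V=0 FIRE
t=3: input=2 -> V=8
t=4: input=5 -> V=0 FIRE
t=5: input=3 -> V=0 FIRE
t=6: input=2 -> V=8
t=7: input=4 -> V=0 FIRE
t=8: input=2 -> V=8
t=9: input=1 -> V=8
t=10: input=1 -> V=8
t=11: input=5 -> V=0 FIRE

Answer: 0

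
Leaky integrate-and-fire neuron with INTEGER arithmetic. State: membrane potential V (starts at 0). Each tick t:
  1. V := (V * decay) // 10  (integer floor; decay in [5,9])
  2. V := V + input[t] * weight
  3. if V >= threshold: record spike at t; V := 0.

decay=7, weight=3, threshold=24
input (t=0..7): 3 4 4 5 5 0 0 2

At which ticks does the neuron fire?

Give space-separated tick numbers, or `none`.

Answer: 2 4

Derivation:
t=0: input=3 -> V=9
t=1: input=4 -> V=18
t=2: input=4 -> V=0 FIRE
t=3: input=5 -> V=15
t=4: input=5 -> V=0 FIRE
t=5: input=0 -> V=0
t=6: input=0 -> V=0
t=7: input=2 -> V=6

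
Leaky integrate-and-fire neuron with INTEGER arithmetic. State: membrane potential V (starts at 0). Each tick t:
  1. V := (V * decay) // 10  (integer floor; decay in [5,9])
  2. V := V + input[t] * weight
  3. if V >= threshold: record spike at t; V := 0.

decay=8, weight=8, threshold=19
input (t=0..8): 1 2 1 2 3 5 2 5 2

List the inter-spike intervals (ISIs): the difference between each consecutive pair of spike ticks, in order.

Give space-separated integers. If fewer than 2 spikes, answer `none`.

t=0: input=1 -> V=8
t=1: input=2 -> V=0 FIRE
t=2: input=1 -> V=8
t=3: input=2 -> V=0 FIRE
t=4: input=3 -> V=0 FIRE
t=5: input=5 -> V=0 FIRE
t=6: input=2 -> V=16
t=7: input=5 -> V=0 FIRE
t=8: input=2 -> V=16

Answer: 2 1 1 2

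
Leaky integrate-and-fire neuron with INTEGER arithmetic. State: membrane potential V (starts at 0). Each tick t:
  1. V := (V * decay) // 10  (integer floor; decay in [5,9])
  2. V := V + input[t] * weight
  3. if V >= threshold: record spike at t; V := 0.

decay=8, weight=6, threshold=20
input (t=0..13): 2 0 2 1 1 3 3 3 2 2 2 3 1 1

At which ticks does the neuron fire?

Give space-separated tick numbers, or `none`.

Answer: 3 5 7 9 11

Derivation:
t=0: input=2 -> V=12
t=1: input=0 -> V=9
t=2: input=2 -> V=19
t=3: input=1 -> V=0 FIRE
t=4: input=1 -> V=6
t=5: input=3 -> V=0 FIRE
t=6: input=3 -> V=18
t=7: input=3 -> V=0 FIRE
t=8: input=2 -> V=12
t=9: input=2 -> V=0 FIRE
t=10: input=2 -> V=12
t=11: input=3 -> V=0 FIRE
t=12: input=1 -> V=6
t=13: input=1 -> V=10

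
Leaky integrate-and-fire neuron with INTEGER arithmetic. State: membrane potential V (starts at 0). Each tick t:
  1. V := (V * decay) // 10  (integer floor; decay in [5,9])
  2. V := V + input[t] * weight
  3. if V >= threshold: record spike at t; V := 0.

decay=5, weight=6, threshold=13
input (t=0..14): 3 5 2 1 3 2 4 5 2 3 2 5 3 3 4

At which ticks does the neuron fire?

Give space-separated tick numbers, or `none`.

Answer: 0 1 4 6 7 9 11 12 13 14

Derivation:
t=0: input=3 -> V=0 FIRE
t=1: input=5 -> V=0 FIRE
t=2: input=2 -> V=12
t=3: input=1 -> V=12
t=4: input=3 -> V=0 FIRE
t=5: input=2 -> V=12
t=6: input=4 -> V=0 FIRE
t=7: input=5 -> V=0 FIRE
t=8: input=2 -> V=12
t=9: input=3 -> V=0 FIRE
t=10: input=2 -> V=12
t=11: input=5 -> V=0 FIRE
t=12: input=3 -> V=0 FIRE
t=13: input=3 -> V=0 FIRE
t=14: input=4 -> V=0 FIRE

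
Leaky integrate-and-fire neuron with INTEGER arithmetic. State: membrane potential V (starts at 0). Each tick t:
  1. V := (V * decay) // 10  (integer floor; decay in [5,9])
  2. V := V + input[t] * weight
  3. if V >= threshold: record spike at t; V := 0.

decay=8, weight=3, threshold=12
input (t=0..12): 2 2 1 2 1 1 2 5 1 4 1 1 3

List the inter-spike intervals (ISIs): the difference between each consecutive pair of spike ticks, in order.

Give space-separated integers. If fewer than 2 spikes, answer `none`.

t=0: input=2 -> V=6
t=1: input=2 -> V=10
t=2: input=1 -> V=11
t=3: input=2 -> V=0 FIRE
t=4: input=1 -> V=3
t=5: input=1 -> V=5
t=6: input=2 -> V=10
t=7: input=5 -> V=0 FIRE
t=8: input=1 -> V=3
t=9: input=4 -> V=0 FIRE
t=10: input=1 -> V=3
t=11: input=1 -> V=5
t=12: input=3 -> V=0 FIRE

Answer: 4 2 3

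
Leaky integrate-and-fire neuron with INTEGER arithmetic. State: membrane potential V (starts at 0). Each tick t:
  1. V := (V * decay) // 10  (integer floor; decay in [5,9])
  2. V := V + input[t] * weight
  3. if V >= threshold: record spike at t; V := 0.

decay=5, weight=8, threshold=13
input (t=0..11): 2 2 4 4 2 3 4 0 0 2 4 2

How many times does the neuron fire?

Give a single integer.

t=0: input=2 -> V=0 FIRE
t=1: input=2 -> V=0 FIRE
t=2: input=4 -> V=0 FIRE
t=3: input=4 -> V=0 FIRE
t=4: input=2 -> V=0 FIRE
t=5: input=3 -> V=0 FIRE
t=6: input=4 -> V=0 FIRE
t=7: input=0 -> V=0
t=8: input=0 -> V=0
t=9: input=2 -> V=0 FIRE
t=10: input=4 -> V=0 FIRE
t=11: input=2 -> V=0 FIRE

Answer: 10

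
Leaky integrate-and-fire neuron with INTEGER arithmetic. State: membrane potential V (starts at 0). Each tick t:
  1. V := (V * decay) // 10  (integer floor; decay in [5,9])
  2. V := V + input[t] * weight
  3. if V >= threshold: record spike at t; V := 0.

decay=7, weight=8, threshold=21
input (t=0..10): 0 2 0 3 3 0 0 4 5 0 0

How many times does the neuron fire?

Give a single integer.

t=0: input=0 -> V=0
t=1: input=2 -> V=16
t=2: input=0 -> V=11
t=3: input=3 -> V=0 FIRE
t=4: input=3 -> V=0 FIRE
t=5: input=0 -> V=0
t=6: input=0 -> V=0
t=7: input=4 -> V=0 FIRE
t=8: input=5 -> V=0 FIRE
t=9: input=0 -> V=0
t=10: input=0 -> V=0

Answer: 4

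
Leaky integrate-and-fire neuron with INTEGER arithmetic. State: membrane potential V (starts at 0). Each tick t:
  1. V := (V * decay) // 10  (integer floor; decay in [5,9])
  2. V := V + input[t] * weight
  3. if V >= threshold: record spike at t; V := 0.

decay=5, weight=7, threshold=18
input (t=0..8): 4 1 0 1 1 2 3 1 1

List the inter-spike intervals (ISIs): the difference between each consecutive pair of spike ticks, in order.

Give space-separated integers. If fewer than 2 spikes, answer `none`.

Answer: 5 1

Derivation:
t=0: input=4 -> V=0 FIRE
t=1: input=1 -> V=7
t=2: input=0 -> V=3
t=3: input=1 -> V=8
t=4: input=1 -> V=11
t=5: input=2 -> V=0 FIRE
t=6: input=3 -> V=0 FIRE
t=7: input=1 -> V=7
t=8: input=1 -> V=10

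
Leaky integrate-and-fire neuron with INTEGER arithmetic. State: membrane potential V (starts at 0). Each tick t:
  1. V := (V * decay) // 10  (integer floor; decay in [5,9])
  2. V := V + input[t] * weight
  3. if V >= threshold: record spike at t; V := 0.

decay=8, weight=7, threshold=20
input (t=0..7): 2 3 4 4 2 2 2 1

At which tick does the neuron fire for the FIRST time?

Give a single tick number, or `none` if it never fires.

Answer: 1

Derivation:
t=0: input=2 -> V=14
t=1: input=3 -> V=0 FIRE
t=2: input=4 -> V=0 FIRE
t=3: input=4 -> V=0 FIRE
t=4: input=2 -> V=14
t=5: input=2 -> V=0 FIRE
t=6: input=2 -> V=14
t=7: input=1 -> V=18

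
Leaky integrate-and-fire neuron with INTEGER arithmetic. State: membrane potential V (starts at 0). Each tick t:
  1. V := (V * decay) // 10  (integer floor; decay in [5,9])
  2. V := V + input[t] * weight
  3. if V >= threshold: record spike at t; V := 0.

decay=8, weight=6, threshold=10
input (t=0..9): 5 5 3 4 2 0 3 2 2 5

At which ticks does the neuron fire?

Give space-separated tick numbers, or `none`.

Answer: 0 1 2 3 4 6 7 8 9

Derivation:
t=0: input=5 -> V=0 FIRE
t=1: input=5 -> V=0 FIRE
t=2: input=3 -> V=0 FIRE
t=3: input=4 -> V=0 FIRE
t=4: input=2 -> V=0 FIRE
t=5: input=0 -> V=0
t=6: input=3 -> V=0 FIRE
t=7: input=2 -> V=0 FIRE
t=8: input=2 -> V=0 FIRE
t=9: input=5 -> V=0 FIRE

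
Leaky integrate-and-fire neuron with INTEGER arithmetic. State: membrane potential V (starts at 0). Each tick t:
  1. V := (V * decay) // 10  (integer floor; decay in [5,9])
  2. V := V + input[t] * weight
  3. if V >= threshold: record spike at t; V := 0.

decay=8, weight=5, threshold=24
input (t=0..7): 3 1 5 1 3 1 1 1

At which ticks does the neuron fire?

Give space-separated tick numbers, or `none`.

t=0: input=3 -> V=15
t=1: input=1 -> V=17
t=2: input=5 -> V=0 FIRE
t=3: input=1 -> V=5
t=4: input=3 -> V=19
t=5: input=1 -> V=20
t=6: input=1 -> V=21
t=7: input=1 -> V=21

Answer: 2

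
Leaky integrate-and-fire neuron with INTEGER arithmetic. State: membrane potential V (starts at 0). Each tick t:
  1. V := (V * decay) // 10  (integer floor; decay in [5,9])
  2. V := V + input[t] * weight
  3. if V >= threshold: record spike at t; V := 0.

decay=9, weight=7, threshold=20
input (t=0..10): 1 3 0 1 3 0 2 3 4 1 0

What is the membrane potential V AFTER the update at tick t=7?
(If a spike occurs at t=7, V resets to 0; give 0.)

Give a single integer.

t=0: input=1 -> V=7
t=1: input=3 -> V=0 FIRE
t=2: input=0 -> V=0
t=3: input=1 -> V=7
t=4: input=3 -> V=0 FIRE
t=5: input=0 -> V=0
t=6: input=2 -> V=14
t=7: input=3 -> V=0 FIRE
t=8: input=4 -> V=0 FIRE
t=9: input=1 -> V=7
t=10: input=0 -> V=6

Answer: 0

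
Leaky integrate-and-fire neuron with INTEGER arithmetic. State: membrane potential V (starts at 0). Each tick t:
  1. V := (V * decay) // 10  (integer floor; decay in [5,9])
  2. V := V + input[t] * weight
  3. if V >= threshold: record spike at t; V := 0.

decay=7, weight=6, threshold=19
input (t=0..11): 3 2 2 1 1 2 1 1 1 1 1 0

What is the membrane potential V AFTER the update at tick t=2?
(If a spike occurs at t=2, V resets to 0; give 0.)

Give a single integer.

Answer: 12

Derivation:
t=0: input=3 -> V=18
t=1: input=2 -> V=0 FIRE
t=2: input=2 -> V=12
t=3: input=1 -> V=14
t=4: input=1 -> V=15
t=5: input=2 -> V=0 FIRE
t=6: input=1 -> V=6
t=7: input=1 -> V=10
t=8: input=1 -> V=13
t=9: input=1 -> V=15
t=10: input=1 -> V=16
t=11: input=0 -> V=11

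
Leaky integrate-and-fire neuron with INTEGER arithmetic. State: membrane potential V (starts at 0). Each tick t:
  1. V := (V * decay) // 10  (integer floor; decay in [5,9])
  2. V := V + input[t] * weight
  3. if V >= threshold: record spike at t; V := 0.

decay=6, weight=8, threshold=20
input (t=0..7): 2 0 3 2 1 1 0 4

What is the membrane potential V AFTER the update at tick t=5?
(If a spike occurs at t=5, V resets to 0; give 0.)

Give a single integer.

Answer: 18

Derivation:
t=0: input=2 -> V=16
t=1: input=0 -> V=9
t=2: input=3 -> V=0 FIRE
t=3: input=2 -> V=16
t=4: input=1 -> V=17
t=5: input=1 -> V=18
t=6: input=0 -> V=10
t=7: input=4 -> V=0 FIRE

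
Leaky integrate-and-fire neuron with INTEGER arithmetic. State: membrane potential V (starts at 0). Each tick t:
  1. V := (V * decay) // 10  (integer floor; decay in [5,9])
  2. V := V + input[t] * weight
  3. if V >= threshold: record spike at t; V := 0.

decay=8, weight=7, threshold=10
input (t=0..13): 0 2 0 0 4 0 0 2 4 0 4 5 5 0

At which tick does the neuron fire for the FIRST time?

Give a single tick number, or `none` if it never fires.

t=0: input=0 -> V=0
t=1: input=2 -> V=0 FIRE
t=2: input=0 -> V=0
t=3: input=0 -> V=0
t=4: input=4 -> V=0 FIRE
t=5: input=0 -> V=0
t=6: input=0 -> V=0
t=7: input=2 -> V=0 FIRE
t=8: input=4 -> V=0 FIRE
t=9: input=0 -> V=0
t=10: input=4 -> V=0 FIRE
t=11: input=5 -> V=0 FIRE
t=12: input=5 -> V=0 FIRE
t=13: input=0 -> V=0

Answer: 1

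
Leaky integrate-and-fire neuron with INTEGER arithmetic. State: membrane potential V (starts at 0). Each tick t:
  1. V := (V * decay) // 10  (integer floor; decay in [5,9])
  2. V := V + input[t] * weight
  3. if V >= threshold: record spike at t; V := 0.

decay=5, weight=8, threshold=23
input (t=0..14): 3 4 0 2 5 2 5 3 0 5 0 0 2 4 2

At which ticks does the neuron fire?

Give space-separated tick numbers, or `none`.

t=0: input=3 -> V=0 FIRE
t=1: input=4 -> V=0 FIRE
t=2: input=0 -> V=0
t=3: input=2 -> V=16
t=4: input=5 -> V=0 FIRE
t=5: input=2 -> V=16
t=6: input=5 -> V=0 FIRE
t=7: input=3 -> V=0 FIRE
t=8: input=0 -> V=0
t=9: input=5 -> V=0 FIRE
t=10: input=0 -> V=0
t=11: input=0 -> V=0
t=12: input=2 -> V=16
t=13: input=4 -> V=0 FIRE
t=14: input=2 -> V=16

Answer: 0 1 4 6 7 9 13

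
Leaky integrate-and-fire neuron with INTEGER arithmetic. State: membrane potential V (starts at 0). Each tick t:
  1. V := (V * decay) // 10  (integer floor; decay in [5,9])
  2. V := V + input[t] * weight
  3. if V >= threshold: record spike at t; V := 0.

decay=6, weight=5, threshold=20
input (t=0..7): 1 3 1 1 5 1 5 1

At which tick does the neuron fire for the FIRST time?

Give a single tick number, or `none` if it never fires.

t=0: input=1 -> V=5
t=1: input=3 -> V=18
t=2: input=1 -> V=15
t=3: input=1 -> V=14
t=4: input=5 -> V=0 FIRE
t=5: input=1 -> V=5
t=6: input=5 -> V=0 FIRE
t=7: input=1 -> V=5

Answer: 4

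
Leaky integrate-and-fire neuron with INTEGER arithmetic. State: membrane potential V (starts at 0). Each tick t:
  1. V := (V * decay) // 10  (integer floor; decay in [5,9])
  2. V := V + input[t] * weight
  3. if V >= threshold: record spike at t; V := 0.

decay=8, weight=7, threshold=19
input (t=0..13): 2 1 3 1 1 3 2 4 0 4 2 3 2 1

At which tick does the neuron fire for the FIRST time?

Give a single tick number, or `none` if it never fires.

Answer: 2

Derivation:
t=0: input=2 -> V=14
t=1: input=1 -> V=18
t=2: input=3 -> V=0 FIRE
t=3: input=1 -> V=7
t=4: input=1 -> V=12
t=5: input=3 -> V=0 FIRE
t=6: input=2 -> V=14
t=7: input=4 -> V=0 FIRE
t=8: input=0 -> V=0
t=9: input=4 -> V=0 FIRE
t=10: input=2 -> V=14
t=11: input=3 -> V=0 FIRE
t=12: input=2 -> V=14
t=13: input=1 -> V=18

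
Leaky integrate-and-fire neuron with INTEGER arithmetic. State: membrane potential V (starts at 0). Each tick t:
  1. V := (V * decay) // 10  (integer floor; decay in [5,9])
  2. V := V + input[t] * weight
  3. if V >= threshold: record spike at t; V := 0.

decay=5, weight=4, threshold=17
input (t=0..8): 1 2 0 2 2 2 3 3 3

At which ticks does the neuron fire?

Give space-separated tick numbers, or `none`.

t=0: input=1 -> V=4
t=1: input=2 -> V=10
t=2: input=0 -> V=5
t=3: input=2 -> V=10
t=4: input=2 -> V=13
t=5: input=2 -> V=14
t=6: input=3 -> V=0 FIRE
t=7: input=3 -> V=12
t=8: input=3 -> V=0 FIRE

Answer: 6 8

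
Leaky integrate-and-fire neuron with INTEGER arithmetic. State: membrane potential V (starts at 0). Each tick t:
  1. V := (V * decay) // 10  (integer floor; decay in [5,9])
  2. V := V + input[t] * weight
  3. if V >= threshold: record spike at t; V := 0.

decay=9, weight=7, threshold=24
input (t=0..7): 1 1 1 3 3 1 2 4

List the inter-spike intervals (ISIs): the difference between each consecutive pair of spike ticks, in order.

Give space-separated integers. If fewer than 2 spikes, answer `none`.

t=0: input=1 -> V=7
t=1: input=1 -> V=13
t=2: input=1 -> V=18
t=3: input=3 -> V=0 FIRE
t=4: input=3 -> V=21
t=5: input=1 -> V=0 FIRE
t=6: input=2 -> V=14
t=7: input=4 -> V=0 FIRE

Answer: 2 2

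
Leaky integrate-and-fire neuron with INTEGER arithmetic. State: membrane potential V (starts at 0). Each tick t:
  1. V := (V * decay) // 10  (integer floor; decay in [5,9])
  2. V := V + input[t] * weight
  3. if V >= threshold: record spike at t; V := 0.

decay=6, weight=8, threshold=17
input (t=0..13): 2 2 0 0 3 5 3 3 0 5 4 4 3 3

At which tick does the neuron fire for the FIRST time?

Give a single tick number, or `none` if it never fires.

t=0: input=2 -> V=16
t=1: input=2 -> V=0 FIRE
t=2: input=0 -> V=0
t=3: input=0 -> V=0
t=4: input=3 -> V=0 FIRE
t=5: input=5 -> V=0 FIRE
t=6: input=3 -> V=0 FIRE
t=7: input=3 -> V=0 FIRE
t=8: input=0 -> V=0
t=9: input=5 -> V=0 FIRE
t=10: input=4 -> V=0 FIRE
t=11: input=4 -> V=0 FIRE
t=12: input=3 -> V=0 FIRE
t=13: input=3 -> V=0 FIRE

Answer: 1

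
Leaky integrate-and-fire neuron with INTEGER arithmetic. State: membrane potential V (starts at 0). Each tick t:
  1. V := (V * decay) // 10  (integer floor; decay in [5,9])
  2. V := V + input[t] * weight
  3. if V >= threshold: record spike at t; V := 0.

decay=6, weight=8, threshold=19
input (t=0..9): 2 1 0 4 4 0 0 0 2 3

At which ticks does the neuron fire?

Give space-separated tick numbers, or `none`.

Answer: 3 4 9

Derivation:
t=0: input=2 -> V=16
t=1: input=1 -> V=17
t=2: input=0 -> V=10
t=3: input=4 -> V=0 FIRE
t=4: input=4 -> V=0 FIRE
t=5: input=0 -> V=0
t=6: input=0 -> V=0
t=7: input=0 -> V=0
t=8: input=2 -> V=16
t=9: input=3 -> V=0 FIRE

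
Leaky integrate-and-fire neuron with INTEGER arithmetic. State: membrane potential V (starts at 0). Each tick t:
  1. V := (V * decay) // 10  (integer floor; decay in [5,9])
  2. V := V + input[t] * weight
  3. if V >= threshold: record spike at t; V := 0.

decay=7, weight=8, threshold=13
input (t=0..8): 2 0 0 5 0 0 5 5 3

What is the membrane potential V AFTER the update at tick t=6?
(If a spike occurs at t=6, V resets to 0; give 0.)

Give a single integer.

Answer: 0

Derivation:
t=0: input=2 -> V=0 FIRE
t=1: input=0 -> V=0
t=2: input=0 -> V=0
t=3: input=5 -> V=0 FIRE
t=4: input=0 -> V=0
t=5: input=0 -> V=0
t=6: input=5 -> V=0 FIRE
t=7: input=5 -> V=0 FIRE
t=8: input=3 -> V=0 FIRE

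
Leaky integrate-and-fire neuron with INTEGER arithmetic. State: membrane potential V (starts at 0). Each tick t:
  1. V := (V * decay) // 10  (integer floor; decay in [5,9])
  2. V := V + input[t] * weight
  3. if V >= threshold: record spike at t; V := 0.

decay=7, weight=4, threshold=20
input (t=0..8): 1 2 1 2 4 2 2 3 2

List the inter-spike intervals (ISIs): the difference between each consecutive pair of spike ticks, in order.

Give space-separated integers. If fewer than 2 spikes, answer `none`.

t=0: input=1 -> V=4
t=1: input=2 -> V=10
t=2: input=1 -> V=11
t=3: input=2 -> V=15
t=4: input=4 -> V=0 FIRE
t=5: input=2 -> V=8
t=6: input=2 -> V=13
t=7: input=3 -> V=0 FIRE
t=8: input=2 -> V=8

Answer: 3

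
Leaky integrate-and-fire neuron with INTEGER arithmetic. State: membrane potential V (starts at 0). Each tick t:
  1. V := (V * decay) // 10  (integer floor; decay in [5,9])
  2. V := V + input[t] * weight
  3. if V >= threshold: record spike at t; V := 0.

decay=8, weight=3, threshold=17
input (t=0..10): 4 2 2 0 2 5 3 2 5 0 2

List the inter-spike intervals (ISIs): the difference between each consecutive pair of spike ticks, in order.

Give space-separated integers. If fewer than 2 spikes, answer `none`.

Answer: 3 3

Derivation:
t=0: input=4 -> V=12
t=1: input=2 -> V=15
t=2: input=2 -> V=0 FIRE
t=3: input=0 -> V=0
t=4: input=2 -> V=6
t=5: input=5 -> V=0 FIRE
t=6: input=3 -> V=9
t=7: input=2 -> V=13
t=8: input=5 -> V=0 FIRE
t=9: input=0 -> V=0
t=10: input=2 -> V=6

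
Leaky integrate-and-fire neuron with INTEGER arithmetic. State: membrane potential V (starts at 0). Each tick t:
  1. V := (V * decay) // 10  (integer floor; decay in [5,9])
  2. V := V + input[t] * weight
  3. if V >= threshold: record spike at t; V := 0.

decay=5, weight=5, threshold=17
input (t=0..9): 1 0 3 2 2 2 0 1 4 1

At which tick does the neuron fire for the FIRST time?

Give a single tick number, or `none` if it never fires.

Answer: 3

Derivation:
t=0: input=1 -> V=5
t=1: input=0 -> V=2
t=2: input=3 -> V=16
t=3: input=2 -> V=0 FIRE
t=4: input=2 -> V=10
t=5: input=2 -> V=15
t=6: input=0 -> V=7
t=7: input=1 -> V=8
t=8: input=4 -> V=0 FIRE
t=9: input=1 -> V=5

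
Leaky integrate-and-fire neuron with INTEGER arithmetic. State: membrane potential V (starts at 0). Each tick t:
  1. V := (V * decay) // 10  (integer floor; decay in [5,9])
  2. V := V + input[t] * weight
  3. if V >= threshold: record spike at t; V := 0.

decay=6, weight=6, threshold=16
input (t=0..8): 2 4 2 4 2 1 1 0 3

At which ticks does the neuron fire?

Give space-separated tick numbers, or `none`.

t=0: input=2 -> V=12
t=1: input=4 -> V=0 FIRE
t=2: input=2 -> V=12
t=3: input=4 -> V=0 FIRE
t=4: input=2 -> V=12
t=5: input=1 -> V=13
t=6: input=1 -> V=13
t=7: input=0 -> V=7
t=8: input=3 -> V=0 FIRE

Answer: 1 3 8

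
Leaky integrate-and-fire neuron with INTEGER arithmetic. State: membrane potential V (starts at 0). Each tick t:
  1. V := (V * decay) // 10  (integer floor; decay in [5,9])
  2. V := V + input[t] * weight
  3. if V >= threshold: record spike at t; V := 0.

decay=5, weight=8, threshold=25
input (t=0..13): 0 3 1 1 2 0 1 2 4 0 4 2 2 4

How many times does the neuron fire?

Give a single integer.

t=0: input=0 -> V=0
t=1: input=3 -> V=24
t=2: input=1 -> V=20
t=3: input=1 -> V=18
t=4: input=2 -> V=0 FIRE
t=5: input=0 -> V=0
t=6: input=1 -> V=8
t=7: input=2 -> V=20
t=8: input=4 -> V=0 FIRE
t=9: input=0 -> V=0
t=10: input=4 -> V=0 FIRE
t=11: input=2 -> V=16
t=12: input=2 -> V=24
t=13: input=4 -> V=0 FIRE

Answer: 4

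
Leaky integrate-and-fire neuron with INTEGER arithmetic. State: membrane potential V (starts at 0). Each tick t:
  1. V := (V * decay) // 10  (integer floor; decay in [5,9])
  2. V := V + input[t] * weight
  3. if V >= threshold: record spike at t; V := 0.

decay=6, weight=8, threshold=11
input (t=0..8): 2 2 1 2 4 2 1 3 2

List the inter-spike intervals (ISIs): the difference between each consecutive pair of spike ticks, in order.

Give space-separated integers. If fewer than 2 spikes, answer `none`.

t=0: input=2 -> V=0 FIRE
t=1: input=2 -> V=0 FIRE
t=2: input=1 -> V=8
t=3: input=2 -> V=0 FIRE
t=4: input=4 -> V=0 FIRE
t=5: input=2 -> V=0 FIRE
t=6: input=1 -> V=8
t=7: input=3 -> V=0 FIRE
t=8: input=2 -> V=0 FIRE

Answer: 1 2 1 1 2 1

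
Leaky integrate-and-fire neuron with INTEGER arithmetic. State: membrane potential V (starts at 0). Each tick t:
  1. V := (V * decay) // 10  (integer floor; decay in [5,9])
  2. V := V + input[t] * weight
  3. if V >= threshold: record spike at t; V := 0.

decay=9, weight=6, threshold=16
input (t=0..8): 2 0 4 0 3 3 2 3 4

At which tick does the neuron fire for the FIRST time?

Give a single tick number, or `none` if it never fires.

t=0: input=2 -> V=12
t=1: input=0 -> V=10
t=2: input=4 -> V=0 FIRE
t=3: input=0 -> V=0
t=4: input=3 -> V=0 FIRE
t=5: input=3 -> V=0 FIRE
t=6: input=2 -> V=12
t=7: input=3 -> V=0 FIRE
t=8: input=4 -> V=0 FIRE

Answer: 2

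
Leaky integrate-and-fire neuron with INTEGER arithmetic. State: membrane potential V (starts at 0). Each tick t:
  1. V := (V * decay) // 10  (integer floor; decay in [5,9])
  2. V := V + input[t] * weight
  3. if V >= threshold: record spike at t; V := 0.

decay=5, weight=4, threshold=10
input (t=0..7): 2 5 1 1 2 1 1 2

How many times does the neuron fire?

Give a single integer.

t=0: input=2 -> V=8
t=1: input=5 -> V=0 FIRE
t=2: input=1 -> V=4
t=3: input=1 -> V=6
t=4: input=2 -> V=0 FIRE
t=5: input=1 -> V=4
t=6: input=1 -> V=6
t=7: input=2 -> V=0 FIRE

Answer: 3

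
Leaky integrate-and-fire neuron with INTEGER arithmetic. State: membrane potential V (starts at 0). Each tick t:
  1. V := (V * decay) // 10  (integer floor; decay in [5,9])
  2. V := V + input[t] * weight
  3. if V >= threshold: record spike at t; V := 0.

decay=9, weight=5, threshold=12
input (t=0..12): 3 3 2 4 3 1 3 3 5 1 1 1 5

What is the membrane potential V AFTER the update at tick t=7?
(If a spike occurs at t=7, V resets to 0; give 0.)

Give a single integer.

t=0: input=3 -> V=0 FIRE
t=1: input=3 -> V=0 FIRE
t=2: input=2 -> V=10
t=3: input=4 -> V=0 FIRE
t=4: input=3 -> V=0 FIRE
t=5: input=1 -> V=5
t=6: input=3 -> V=0 FIRE
t=7: input=3 -> V=0 FIRE
t=8: input=5 -> V=0 FIRE
t=9: input=1 -> V=5
t=10: input=1 -> V=9
t=11: input=1 -> V=0 FIRE
t=12: input=5 -> V=0 FIRE

Answer: 0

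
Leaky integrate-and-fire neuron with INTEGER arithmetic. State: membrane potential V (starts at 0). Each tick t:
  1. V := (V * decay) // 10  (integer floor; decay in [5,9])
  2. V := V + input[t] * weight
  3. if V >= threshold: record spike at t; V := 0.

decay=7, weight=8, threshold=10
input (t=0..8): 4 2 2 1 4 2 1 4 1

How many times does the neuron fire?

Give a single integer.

t=0: input=4 -> V=0 FIRE
t=1: input=2 -> V=0 FIRE
t=2: input=2 -> V=0 FIRE
t=3: input=1 -> V=8
t=4: input=4 -> V=0 FIRE
t=5: input=2 -> V=0 FIRE
t=6: input=1 -> V=8
t=7: input=4 -> V=0 FIRE
t=8: input=1 -> V=8

Answer: 6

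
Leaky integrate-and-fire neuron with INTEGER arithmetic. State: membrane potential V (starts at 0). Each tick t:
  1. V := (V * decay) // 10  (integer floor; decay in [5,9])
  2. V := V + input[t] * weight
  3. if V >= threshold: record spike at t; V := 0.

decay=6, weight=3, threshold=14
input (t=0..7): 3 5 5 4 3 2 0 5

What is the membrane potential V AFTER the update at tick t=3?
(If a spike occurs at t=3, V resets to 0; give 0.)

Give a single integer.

Answer: 12

Derivation:
t=0: input=3 -> V=9
t=1: input=5 -> V=0 FIRE
t=2: input=5 -> V=0 FIRE
t=3: input=4 -> V=12
t=4: input=3 -> V=0 FIRE
t=5: input=2 -> V=6
t=6: input=0 -> V=3
t=7: input=5 -> V=0 FIRE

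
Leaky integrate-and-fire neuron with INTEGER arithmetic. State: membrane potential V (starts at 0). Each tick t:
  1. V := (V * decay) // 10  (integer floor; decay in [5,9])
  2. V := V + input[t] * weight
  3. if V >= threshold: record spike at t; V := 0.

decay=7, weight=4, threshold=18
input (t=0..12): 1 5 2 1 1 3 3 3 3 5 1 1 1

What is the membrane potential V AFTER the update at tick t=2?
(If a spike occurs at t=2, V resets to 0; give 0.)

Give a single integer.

t=0: input=1 -> V=4
t=1: input=5 -> V=0 FIRE
t=2: input=2 -> V=8
t=3: input=1 -> V=9
t=4: input=1 -> V=10
t=5: input=3 -> V=0 FIRE
t=6: input=3 -> V=12
t=7: input=3 -> V=0 FIRE
t=8: input=3 -> V=12
t=9: input=5 -> V=0 FIRE
t=10: input=1 -> V=4
t=11: input=1 -> V=6
t=12: input=1 -> V=8

Answer: 8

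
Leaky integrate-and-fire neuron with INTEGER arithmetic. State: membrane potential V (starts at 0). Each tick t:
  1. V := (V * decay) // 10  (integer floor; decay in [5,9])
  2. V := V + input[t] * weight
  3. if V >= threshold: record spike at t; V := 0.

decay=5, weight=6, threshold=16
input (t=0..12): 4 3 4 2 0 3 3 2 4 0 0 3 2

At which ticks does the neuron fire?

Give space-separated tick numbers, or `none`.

t=0: input=4 -> V=0 FIRE
t=1: input=3 -> V=0 FIRE
t=2: input=4 -> V=0 FIRE
t=3: input=2 -> V=12
t=4: input=0 -> V=6
t=5: input=3 -> V=0 FIRE
t=6: input=3 -> V=0 FIRE
t=7: input=2 -> V=12
t=8: input=4 -> V=0 FIRE
t=9: input=0 -> V=0
t=10: input=0 -> V=0
t=11: input=3 -> V=0 FIRE
t=12: input=2 -> V=12

Answer: 0 1 2 5 6 8 11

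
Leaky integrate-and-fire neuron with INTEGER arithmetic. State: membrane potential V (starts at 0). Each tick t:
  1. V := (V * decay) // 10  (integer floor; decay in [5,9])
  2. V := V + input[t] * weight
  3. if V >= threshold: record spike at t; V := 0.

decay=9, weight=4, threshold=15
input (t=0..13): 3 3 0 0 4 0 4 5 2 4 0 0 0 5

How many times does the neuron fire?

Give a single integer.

Answer: 6

Derivation:
t=0: input=3 -> V=12
t=1: input=3 -> V=0 FIRE
t=2: input=0 -> V=0
t=3: input=0 -> V=0
t=4: input=4 -> V=0 FIRE
t=5: input=0 -> V=0
t=6: input=4 -> V=0 FIRE
t=7: input=5 -> V=0 FIRE
t=8: input=2 -> V=8
t=9: input=4 -> V=0 FIRE
t=10: input=0 -> V=0
t=11: input=0 -> V=0
t=12: input=0 -> V=0
t=13: input=5 -> V=0 FIRE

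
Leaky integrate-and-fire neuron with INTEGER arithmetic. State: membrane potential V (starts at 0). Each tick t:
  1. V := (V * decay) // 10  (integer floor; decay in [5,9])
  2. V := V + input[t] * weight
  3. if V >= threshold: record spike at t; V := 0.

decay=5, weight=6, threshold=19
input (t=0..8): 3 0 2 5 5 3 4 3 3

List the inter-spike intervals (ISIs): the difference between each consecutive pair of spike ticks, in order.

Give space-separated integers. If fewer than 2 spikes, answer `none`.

Answer: 1 2 2

Derivation:
t=0: input=3 -> V=18
t=1: input=0 -> V=9
t=2: input=2 -> V=16
t=3: input=5 -> V=0 FIRE
t=4: input=5 -> V=0 FIRE
t=5: input=3 -> V=18
t=6: input=4 -> V=0 FIRE
t=7: input=3 -> V=18
t=8: input=3 -> V=0 FIRE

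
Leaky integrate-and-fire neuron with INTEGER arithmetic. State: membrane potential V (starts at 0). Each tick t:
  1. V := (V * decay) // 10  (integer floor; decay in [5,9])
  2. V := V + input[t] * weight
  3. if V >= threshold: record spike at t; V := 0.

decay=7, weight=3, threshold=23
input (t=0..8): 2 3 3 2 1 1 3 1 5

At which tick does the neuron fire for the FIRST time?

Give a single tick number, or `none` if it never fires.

Answer: 8

Derivation:
t=0: input=2 -> V=6
t=1: input=3 -> V=13
t=2: input=3 -> V=18
t=3: input=2 -> V=18
t=4: input=1 -> V=15
t=5: input=1 -> V=13
t=6: input=3 -> V=18
t=7: input=1 -> V=15
t=8: input=5 -> V=0 FIRE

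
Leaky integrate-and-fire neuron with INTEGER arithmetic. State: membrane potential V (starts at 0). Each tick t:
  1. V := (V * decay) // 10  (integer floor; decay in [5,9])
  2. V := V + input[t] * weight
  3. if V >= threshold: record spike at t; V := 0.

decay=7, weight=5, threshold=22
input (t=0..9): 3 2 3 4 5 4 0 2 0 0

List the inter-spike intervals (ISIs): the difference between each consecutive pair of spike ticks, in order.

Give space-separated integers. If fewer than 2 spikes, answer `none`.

Answer: 2

Derivation:
t=0: input=3 -> V=15
t=1: input=2 -> V=20
t=2: input=3 -> V=0 FIRE
t=3: input=4 -> V=20
t=4: input=5 -> V=0 FIRE
t=5: input=4 -> V=20
t=6: input=0 -> V=14
t=7: input=2 -> V=19
t=8: input=0 -> V=13
t=9: input=0 -> V=9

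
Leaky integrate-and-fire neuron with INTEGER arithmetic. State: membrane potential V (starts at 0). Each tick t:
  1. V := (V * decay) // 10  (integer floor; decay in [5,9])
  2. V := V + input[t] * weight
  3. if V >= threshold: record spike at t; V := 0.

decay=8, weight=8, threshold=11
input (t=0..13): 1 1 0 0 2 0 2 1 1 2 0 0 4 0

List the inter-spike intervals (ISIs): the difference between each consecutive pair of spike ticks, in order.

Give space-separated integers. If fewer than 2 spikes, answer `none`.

Answer: 3 2 2 1 3

Derivation:
t=0: input=1 -> V=8
t=1: input=1 -> V=0 FIRE
t=2: input=0 -> V=0
t=3: input=0 -> V=0
t=4: input=2 -> V=0 FIRE
t=5: input=0 -> V=0
t=6: input=2 -> V=0 FIRE
t=7: input=1 -> V=8
t=8: input=1 -> V=0 FIRE
t=9: input=2 -> V=0 FIRE
t=10: input=0 -> V=0
t=11: input=0 -> V=0
t=12: input=4 -> V=0 FIRE
t=13: input=0 -> V=0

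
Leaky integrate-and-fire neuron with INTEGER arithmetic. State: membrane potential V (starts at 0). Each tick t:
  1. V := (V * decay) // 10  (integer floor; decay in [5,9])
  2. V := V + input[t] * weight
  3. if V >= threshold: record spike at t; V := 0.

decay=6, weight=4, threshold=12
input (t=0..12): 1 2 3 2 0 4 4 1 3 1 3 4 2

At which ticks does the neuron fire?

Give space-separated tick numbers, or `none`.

t=0: input=1 -> V=4
t=1: input=2 -> V=10
t=2: input=3 -> V=0 FIRE
t=3: input=2 -> V=8
t=4: input=0 -> V=4
t=5: input=4 -> V=0 FIRE
t=6: input=4 -> V=0 FIRE
t=7: input=1 -> V=4
t=8: input=3 -> V=0 FIRE
t=9: input=1 -> V=4
t=10: input=3 -> V=0 FIRE
t=11: input=4 -> V=0 FIRE
t=12: input=2 -> V=8

Answer: 2 5 6 8 10 11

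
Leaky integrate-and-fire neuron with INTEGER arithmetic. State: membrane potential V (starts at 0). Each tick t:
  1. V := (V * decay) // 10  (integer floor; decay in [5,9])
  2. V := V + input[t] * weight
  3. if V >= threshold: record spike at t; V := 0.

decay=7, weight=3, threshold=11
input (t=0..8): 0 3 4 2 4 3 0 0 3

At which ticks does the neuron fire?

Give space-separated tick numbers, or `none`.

t=0: input=0 -> V=0
t=1: input=3 -> V=9
t=2: input=4 -> V=0 FIRE
t=3: input=2 -> V=6
t=4: input=4 -> V=0 FIRE
t=5: input=3 -> V=9
t=6: input=0 -> V=6
t=7: input=0 -> V=4
t=8: input=3 -> V=0 FIRE

Answer: 2 4 8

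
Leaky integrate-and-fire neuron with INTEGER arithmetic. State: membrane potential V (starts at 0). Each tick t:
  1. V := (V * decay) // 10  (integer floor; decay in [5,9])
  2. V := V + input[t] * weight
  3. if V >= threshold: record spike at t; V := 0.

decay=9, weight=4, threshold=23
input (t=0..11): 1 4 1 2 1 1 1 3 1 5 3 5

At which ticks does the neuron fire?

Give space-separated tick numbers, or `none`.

t=0: input=1 -> V=4
t=1: input=4 -> V=19
t=2: input=1 -> V=21
t=3: input=2 -> V=0 FIRE
t=4: input=1 -> V=4
t=5: input=1 -> V=7
t=6: input=1 -> V=10
t=7: input=3 -> V=21
t=8: input=1 -> V=22
t=9: input=5 -> V=0 FIRE
t=10: input=3 -> V=12
t=11: input=5 -> V=0 FIRE

Answer: 3 9 11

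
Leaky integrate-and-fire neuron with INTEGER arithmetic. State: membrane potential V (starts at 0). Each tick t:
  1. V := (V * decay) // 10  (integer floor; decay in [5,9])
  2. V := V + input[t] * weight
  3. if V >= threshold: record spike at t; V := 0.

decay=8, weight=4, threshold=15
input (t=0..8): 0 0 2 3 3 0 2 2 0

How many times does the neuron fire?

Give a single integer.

t=0: input=0 -> V=0
t=1: input=0 -> V=0
t=2: input=2 -> V=8
t=3: input=3 -> V=0 FIRE
t=4: input=3 -> V=12
t=5: input=0 -> V=9
t=6: input=2 -> V=0 FIRE
t=7: input=2 -> V=8
t=8: input=0 -> V=6

Answer: 2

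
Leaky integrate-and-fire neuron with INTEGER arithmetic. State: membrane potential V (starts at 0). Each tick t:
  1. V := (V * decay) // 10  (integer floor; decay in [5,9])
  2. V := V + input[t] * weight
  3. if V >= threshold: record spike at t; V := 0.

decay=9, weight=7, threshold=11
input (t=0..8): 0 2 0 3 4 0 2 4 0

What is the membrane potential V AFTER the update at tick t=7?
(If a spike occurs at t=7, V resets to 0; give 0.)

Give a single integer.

Answer: 0

Derivation:
t=0: input=0 -> V=0
t=1: input=2 -> V=0 FIRE
t=2: input=0 -> V=0
t=3: input=3 -> V=0 FIRE
t=4: input=4 -> V=0 FIRE
t=5: input=0 -> V=0
t=6: input=2 -> V=0 FIRE
t=7: input=4 -> V=0 FIRE
t=8: input=0 -> V=0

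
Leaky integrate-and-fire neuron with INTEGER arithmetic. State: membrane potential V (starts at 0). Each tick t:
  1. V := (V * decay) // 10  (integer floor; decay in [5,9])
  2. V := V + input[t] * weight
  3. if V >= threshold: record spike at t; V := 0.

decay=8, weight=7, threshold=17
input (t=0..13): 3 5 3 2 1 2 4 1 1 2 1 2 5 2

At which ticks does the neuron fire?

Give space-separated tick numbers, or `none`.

t=0: input=3 -> V=0 FIRE
t=1: input=5 -> V=0 FIRE
t=2: input=3 -> V=0 FIRE
t=3: input=2 -> V=14
t=4: input=1 -> V=0 FIRE
t=5: input=2 -> V=14
t=6: input=4 -> V=0 FIRE
t=7: input=1 -> V=7
t=8: input=1 -> V=12
t=9: input=2 -> V=0 FIRE
t=10: input=1 -> V=7
t=11: input=2 -> V=0 FIRE
t=12: input=5 -> V=0 FIRE
t=13: input=2 -> V=14

Answer: 0 1 2 4 6 9 11 12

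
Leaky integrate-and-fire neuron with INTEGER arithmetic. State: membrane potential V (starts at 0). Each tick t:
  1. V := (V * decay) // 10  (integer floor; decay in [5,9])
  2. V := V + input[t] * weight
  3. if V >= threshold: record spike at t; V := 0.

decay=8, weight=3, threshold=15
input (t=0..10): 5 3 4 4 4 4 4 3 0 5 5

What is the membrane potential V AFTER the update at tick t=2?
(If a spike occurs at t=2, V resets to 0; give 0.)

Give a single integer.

t=0: input=5 -> V=0 FIRE
t=1: input=3 -> V=9
t=2: input=4 -> V=0 FIRE
t=3: input=4 -> V=12
t=4: input=4 -> V=0 FIRE
t=5: input=4 -> V=12
t=6: input=4 -> V=0 FIRE
t=7: input=3 -> V=9
t=8: input=0 -> V=7
t=9: input=5 -> V=0 FIRE
t=10: input=5 -> V=0 FIRE

Answer: 0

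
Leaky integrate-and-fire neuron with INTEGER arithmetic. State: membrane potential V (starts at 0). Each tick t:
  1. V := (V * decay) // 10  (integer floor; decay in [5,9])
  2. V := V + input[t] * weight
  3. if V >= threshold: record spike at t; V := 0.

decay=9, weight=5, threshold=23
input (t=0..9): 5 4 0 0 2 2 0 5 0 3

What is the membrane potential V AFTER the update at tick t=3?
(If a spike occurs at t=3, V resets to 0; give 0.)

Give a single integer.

t=0: input=5 -> V=0 FIRE
t=1: input=4 -> V=20
t=2: input=0 -> V=18
t=3: input=0 -> V=16
t=4: input=2 -> V=0 FIRE
t=5: input=2 -> V=10
t=6: input=0 -> V=9
t=7: input=5 -> V=0 FIRE
t=8: input=0 -> V=0
t=9: input=3 -> V=15

Answer: 16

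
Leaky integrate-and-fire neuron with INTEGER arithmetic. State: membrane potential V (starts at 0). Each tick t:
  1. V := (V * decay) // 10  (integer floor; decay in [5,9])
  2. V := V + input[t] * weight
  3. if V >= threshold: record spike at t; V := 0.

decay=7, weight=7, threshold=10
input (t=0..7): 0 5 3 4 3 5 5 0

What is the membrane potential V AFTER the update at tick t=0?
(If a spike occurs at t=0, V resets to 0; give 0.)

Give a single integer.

t=0: input=0 -> V=0
t=1: input=5 -> V=0 FIRE
t=2: input=3 -> V=0 FIRE
t=3: input=4 -> V=0 FIRE
t=4: input=3 -> V=0 FIRE
t=5: input=5 -> V=0 FIRE
t=6: input=5 -> V=0 FIRE
t=7: input=0 -> V=0

Answer: 0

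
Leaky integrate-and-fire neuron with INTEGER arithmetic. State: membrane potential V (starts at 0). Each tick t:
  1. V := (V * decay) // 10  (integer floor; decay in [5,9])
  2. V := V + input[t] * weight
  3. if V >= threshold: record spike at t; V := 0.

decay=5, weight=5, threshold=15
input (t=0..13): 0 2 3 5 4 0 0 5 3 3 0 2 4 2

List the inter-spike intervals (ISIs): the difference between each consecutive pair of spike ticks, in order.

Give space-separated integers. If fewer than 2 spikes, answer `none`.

Answer: 1 1 3 1 1 3

Derivation:
t=0: input=0 -> V=0
t=1: input=2 -> V=10
t=2: input=3 -> V=0 FIRE
t=3: input=5 -> V=0 FIRE
t=4: input=4 -> V=0 FIRE
t=5: input=0 -> V=0
t=6: input=0 -> V=0
t=7: input=5 -> V=0 FIRE
t=8: input=3 -> V=0 FIRE
t=9: input=3 -> V=0 FIRE
t=10: input=0 -> V=0
t=11: input=2 -> V=10
t=12: input=4 -> V=0 FIRE
t=13: input=2 -> V=10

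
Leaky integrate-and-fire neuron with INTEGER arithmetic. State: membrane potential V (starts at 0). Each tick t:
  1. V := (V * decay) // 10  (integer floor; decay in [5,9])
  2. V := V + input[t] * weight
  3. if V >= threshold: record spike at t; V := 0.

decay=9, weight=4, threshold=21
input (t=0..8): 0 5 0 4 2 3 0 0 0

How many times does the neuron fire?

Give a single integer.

Answer: 1

Derivation:
t=0: input=0 -> V=0
t=1: input=5 -> V=20
t=2: input=0 -> V=18
t=3: input=4 -> V=0 FIRE
t=4: input=2 -> V=8
t=5: input=3 -> V=19
t=6: input=0 -> V=17
t=7: input=0 -> V=15
t=8: input=0 -> V=13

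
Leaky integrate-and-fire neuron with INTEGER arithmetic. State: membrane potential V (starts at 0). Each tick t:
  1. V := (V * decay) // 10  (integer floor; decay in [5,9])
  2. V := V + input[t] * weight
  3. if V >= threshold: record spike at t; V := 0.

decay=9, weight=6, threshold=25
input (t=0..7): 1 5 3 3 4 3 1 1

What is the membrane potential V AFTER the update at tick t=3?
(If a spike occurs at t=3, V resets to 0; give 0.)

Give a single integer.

t=0: input=1 -> V=6
t=1: input=5 -> V=0 FIRE
t=2: input=3 -> V=18
t=3: input=3 -> V=0 FIRE
t=4: input=4 -> V=24
t=5: input=3 -> V=0 FIRE
t=6: input=1 -> V=6
t=7: input=1 -> V=11

Answer: 0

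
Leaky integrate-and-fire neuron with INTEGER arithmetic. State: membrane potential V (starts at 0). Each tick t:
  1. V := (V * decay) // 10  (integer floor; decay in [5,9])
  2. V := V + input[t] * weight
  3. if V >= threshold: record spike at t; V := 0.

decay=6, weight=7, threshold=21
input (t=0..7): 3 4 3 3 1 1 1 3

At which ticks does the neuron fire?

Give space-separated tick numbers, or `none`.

t=0: input=3 -> V=0 FIRE
t=1: input=4 -> V=0 FIRE
t=2: input=3 -> V=0 FIRE
t=3: input=3 -> V=0 FIRE
t=4: input=1 -> V=7
t=5: input=1 -> V=11
t=6: input=1 -> V=13
t=7: input=3 -> V=0 FIRE

Answer: 0 1 2 3 7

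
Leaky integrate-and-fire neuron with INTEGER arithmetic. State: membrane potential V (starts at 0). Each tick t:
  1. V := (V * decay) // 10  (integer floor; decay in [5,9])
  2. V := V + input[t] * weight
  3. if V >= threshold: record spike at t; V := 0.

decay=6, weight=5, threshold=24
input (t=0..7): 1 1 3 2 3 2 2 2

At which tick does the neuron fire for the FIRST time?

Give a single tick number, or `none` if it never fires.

t=0: input=1 -> V=5
t=1: input=1 -> V=8
t=2: input=3 -> V=19
t=3: input=2 -> V=21
t=4: input=3 -> V=0 FIRE
t=5: input=2 -> V=10
t=6: input=2 -> V=16
t=7: input=2 -> V=19

Answer: 4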